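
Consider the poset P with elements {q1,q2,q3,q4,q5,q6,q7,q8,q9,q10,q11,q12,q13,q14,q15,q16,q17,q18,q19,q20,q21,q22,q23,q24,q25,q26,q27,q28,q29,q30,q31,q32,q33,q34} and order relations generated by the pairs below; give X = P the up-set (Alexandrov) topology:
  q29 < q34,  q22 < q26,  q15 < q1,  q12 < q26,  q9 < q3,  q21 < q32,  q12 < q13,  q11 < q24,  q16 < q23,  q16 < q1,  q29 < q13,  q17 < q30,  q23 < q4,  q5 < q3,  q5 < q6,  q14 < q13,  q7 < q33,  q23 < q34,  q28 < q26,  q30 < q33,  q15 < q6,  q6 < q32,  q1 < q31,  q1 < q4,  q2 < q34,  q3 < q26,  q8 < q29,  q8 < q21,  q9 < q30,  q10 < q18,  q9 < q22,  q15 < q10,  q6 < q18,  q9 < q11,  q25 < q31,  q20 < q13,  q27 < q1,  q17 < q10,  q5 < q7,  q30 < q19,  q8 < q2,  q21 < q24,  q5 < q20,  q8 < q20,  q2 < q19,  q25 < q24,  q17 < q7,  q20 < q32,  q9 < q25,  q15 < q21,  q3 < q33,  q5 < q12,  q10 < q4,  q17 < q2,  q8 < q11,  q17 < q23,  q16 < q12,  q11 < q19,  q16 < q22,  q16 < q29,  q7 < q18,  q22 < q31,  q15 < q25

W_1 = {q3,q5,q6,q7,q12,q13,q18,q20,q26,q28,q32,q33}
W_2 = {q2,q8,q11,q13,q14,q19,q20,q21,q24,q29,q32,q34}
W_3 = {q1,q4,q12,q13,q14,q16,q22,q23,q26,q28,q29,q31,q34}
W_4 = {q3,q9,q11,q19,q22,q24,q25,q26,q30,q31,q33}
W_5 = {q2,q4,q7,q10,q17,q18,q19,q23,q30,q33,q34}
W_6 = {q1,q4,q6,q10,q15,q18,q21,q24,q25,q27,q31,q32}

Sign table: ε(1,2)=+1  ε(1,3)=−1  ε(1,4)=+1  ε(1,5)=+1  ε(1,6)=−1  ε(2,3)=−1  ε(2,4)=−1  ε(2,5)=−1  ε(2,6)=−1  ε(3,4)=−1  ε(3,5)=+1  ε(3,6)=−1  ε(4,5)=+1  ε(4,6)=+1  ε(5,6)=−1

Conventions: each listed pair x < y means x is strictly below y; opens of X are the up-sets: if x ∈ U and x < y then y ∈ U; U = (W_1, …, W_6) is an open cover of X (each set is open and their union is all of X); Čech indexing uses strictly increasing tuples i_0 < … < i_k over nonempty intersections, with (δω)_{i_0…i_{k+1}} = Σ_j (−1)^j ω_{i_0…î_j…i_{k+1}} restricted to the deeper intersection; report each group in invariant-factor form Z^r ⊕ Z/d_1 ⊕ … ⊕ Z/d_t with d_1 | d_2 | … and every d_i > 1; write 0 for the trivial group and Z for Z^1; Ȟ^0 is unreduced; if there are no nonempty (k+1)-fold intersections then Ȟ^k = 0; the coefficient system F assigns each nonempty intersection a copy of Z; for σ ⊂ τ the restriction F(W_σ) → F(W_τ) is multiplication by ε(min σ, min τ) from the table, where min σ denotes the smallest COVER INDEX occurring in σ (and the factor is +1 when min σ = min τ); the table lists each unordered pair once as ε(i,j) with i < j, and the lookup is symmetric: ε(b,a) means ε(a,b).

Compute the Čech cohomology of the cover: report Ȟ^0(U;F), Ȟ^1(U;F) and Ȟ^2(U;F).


nonempty intersections:
  W12={q13,q20,q32} W13={q12,q13,q26,q28} W14={q3,q26,q33} W15={q7,q18,q33} W16={q6,q18,q32} W23={q13,q14,q29,q34} W24={q11,q19,q24} W25={q2,q19,q34} W26={q21,q24,q32} W34={q22,q26,q31} W35={q4,q23,q34} W36={q1,q4,q31} W45={q19,q30,q33} W46={q24,q25,q31} W56={q4,q10,q18}
  W123={q13} W126={q32} W134={q26} W145={q33} W156={q18} W235={q34} W245={q19} W246={q24} W346={q31} W356={q4}
C dims 6,15,10; δ0: rk 6, SNF 1^5·2; δ1: rk 9, SNF 1^9
Ȟ^0: (6−6)−0=0 ⇒ 0
Ȟ^1: (15−9)−6=0 plus torsion [2] ⇒ Z/2
Ȟ^2: (10−0)−9=1 ⇒ Z

Ȟ^0 ≅ 0, Ȟ^1 ≅ Z/2 and Ȟ^2 ≅ Z


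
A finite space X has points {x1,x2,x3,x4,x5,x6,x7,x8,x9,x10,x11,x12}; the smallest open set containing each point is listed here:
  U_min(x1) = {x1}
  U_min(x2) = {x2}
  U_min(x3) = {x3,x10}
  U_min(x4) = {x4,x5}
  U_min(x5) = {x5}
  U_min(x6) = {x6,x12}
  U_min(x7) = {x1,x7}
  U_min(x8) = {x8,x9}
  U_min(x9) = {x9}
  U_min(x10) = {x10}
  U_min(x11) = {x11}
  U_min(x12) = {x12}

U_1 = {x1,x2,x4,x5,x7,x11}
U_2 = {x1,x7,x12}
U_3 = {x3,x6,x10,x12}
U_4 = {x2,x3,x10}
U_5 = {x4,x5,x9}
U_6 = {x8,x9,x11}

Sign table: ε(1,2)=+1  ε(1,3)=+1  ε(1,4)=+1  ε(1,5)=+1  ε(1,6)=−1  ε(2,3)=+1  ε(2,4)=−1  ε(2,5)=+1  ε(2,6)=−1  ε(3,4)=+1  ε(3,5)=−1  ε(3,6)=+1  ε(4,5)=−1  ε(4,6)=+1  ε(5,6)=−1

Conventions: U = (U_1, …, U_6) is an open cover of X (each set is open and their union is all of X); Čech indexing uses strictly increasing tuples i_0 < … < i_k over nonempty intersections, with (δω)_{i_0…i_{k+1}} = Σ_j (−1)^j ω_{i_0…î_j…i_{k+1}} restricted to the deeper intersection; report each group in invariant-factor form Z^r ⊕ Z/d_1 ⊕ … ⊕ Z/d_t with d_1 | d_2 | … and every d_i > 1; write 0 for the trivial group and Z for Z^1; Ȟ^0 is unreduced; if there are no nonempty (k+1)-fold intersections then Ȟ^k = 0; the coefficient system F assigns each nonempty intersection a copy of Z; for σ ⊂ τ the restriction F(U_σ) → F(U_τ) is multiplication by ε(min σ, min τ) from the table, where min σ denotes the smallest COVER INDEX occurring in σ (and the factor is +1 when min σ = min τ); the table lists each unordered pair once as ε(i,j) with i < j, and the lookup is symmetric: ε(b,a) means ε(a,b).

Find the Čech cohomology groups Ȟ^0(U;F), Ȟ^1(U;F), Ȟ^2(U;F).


nonempty overlaps:
  U12={x1,x7} U14={x2} U15={x4,x5} U16={x11} U23={x12} U34={x3,x10} U56={x9}
C dims 6,7; δ0: rk 5, SNF 1^5
degree 0: 6−5−0 = 1 → Ȟ^0 ≅ Z
degree 1: 7−0−5 = 2 → Ȟ^1 ≅ Z^2
degree 2: 0−0−0 = 0 → Ȟ^2 ≅ 0

Ȟ^0 = Z,  Ȟ^1 = Z^2,  Ȟ^2 = 0


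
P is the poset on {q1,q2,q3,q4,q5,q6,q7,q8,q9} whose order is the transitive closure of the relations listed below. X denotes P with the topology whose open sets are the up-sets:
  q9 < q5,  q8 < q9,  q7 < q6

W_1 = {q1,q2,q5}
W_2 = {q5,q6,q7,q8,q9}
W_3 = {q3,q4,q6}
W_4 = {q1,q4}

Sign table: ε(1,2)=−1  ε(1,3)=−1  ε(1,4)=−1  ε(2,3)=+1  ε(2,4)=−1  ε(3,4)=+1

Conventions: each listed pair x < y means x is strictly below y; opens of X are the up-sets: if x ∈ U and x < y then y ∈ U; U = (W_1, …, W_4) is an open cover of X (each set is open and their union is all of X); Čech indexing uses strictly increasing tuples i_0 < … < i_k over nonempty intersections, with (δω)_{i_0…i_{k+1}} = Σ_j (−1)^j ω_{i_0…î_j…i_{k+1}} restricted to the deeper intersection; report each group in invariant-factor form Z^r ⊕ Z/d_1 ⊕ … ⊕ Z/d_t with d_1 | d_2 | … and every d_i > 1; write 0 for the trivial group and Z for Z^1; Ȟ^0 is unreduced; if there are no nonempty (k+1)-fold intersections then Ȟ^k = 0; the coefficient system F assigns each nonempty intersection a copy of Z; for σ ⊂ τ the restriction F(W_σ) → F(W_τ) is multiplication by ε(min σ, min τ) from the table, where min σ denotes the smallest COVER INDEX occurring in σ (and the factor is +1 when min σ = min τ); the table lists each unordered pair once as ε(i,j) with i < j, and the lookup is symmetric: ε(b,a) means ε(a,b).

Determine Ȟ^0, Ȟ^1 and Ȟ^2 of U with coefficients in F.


Ȟ^0(U;F) ≅ Z; Ȟ^1(U;F) ≅ Z; Ȟ^2(U;F) ≅ 0

nonempty intersections:
  W12={q5} W14={q1} W23={q6} W34={q4}
C dims 4,4; δ0: rk 3, SNF 1^3
Ȟ^0: (4−3)−0=1 ⇒ Z
Ȟ^1: (4−0)−3=1 ⇒ Z
Ȟ^2: (0−0)−0=0 ⇒ 0


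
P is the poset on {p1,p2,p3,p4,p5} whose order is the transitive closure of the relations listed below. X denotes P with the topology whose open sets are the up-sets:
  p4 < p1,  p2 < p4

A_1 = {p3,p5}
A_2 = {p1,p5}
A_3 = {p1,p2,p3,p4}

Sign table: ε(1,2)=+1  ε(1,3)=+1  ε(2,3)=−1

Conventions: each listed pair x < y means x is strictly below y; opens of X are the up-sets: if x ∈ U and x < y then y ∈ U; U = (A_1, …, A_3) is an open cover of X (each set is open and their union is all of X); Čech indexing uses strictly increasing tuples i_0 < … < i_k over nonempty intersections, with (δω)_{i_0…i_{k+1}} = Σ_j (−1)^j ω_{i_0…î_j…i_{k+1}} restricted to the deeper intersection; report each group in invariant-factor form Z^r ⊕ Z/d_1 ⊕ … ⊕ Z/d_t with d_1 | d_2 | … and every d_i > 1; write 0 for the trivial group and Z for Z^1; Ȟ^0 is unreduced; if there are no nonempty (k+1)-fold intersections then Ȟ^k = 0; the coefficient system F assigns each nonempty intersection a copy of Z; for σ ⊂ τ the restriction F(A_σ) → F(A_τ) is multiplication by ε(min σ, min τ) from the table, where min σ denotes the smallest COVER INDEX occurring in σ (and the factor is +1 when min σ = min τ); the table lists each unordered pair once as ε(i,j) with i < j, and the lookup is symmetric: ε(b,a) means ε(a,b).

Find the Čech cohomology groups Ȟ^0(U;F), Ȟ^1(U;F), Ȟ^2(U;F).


Ȟ^0 ≅ 0,  Ȟ^1 ≅ Z/2,  Ȟ^2 ≅ 0

intersection data:
  A12={p5} A13={p3} A23={p1}
C dims 3,3; δ0: rk 3, SNF 1^2·2
Ȟ^0 = (3 − 3) − 0 = 0, so Ȟ^0 ≅ 0
Ȟ^1 = (3 − 0) − 3 = 0 plus torsion [2], so Ȟ^1 ≅ Z/2
Ȟ^2 = (0 − 0) − 0 = 0, so Ȟ^2 ≅ 0


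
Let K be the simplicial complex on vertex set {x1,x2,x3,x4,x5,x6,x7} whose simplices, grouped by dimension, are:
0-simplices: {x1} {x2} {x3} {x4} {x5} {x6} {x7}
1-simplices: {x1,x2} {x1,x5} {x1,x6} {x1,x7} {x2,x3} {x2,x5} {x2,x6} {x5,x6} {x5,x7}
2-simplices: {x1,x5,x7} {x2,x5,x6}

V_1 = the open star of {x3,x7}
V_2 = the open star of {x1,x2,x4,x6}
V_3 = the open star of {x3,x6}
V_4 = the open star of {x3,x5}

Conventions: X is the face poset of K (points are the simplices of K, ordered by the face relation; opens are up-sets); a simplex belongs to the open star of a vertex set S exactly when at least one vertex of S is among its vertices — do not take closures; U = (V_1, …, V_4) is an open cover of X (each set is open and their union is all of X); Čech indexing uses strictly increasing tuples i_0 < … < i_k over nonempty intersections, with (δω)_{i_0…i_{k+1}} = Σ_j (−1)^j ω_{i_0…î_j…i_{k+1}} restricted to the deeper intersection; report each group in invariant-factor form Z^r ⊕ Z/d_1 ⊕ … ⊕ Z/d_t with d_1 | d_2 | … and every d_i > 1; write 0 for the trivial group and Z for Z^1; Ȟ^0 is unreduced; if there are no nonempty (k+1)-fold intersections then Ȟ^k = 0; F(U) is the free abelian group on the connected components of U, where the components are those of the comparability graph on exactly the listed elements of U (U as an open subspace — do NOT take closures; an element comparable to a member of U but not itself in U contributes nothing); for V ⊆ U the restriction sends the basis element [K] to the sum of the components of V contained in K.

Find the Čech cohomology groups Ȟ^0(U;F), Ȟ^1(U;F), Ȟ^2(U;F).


cover nerve:
  V1={{x3},{x7},{x1,x7},{x2,x3},{x5,x7},{x1,x5,x7}} V2={{x1},{x2},{x4},{x6},{x1,x2},{x1,x5},{x1,x6},{x1,x7},{x2,x3},{x2,x5},{x2,x6},{x5,x6},{x1,x5,x7},{x2,x5,x6}} V3={{x3},{x6},{x1,x6},{x2,x3},{x2,x6},{x5,x6},{x2,x5,x6}} V4={{x3},{x5},{x1,x5},{x2,x3},{x2,x5},{x5,x6},{x5,x7},{x1,x5,x7},{x2,x5,x6}}
  V12={{x1,x7},{x2,x3},{x1,x5,x7}} V13={{x3},{x2,x3}} V14={{x3},{x2,x3},{x5,x7},{x1,x5,x7}} V23={{x6},{x1,x6},{x2,x3},{x2,x6},{x5,x6},{x2,x5,x6}} V24={{x1,x5},{x2,x3},{x2,x5},{x5,x6},{x1,x5,x7},{x2,x5,x6}} V34={{x3},{x2,x3},{x5,x6},{x2,x5,x6}}
  V123={{x2,x3}} V124={{x2,x3},{x1,x5,x7}} V134={{x3},{x2,x3}} V234={{x2,x3},{x5,x6},{x2,x5,x6}}
  V1234={{x2,x3}}
components per intersection:
  V1: {{x3},{x2,x3}} {{x7},{x1,x7},{x5,x7},{x1,x5,x7}}
  V2: {{x1},{x2},{x6},{x1,x2},{x1,x5},{x1,x6},{x1,x7},{x2,x3},{x2,x5},{x2,x6},{x5,x6},{x1,x5,x7},{x2,x5,x6}} {{x4}}
  V3: {{x3},{x2,x3}} {{x6},{x1,x6},{x2,x6},{x5,x6},{x2,x5,x6}}
  V4: {{x3},{x2,x3}} {{x5},{x1,x5},{x2,x5},{x5,x6},{x5,x7},{x1,x5,x7},{x2,x5,x6}}
  V12: {{x1,x7},{x1,x5,x7}} {{x2,x3}}
  V13: {{x3},{x2,x3}}
  V14: {{x3},{x2,x3}} {{x5,x7},{x1,x5,x7}}
  V23: {{x6},{x1,x6},{x2,x6},{x5,x6},{x2,x5,x6}} {{x2,x3}}
  V24: {{x1,x5},{x1,x5,x7}} {{x2,x3}} {{x2,x5},{x5,x6},{x2,x5,x6}}
  V34: {{x3},{x2,x3}} {{x5,x6},{x2,x5,x6}}
  V123: {{x2,x3}}
  V124: {{x2,x3}} {{x1,x5,x7}}
  V134: {{x3},{x2,x3}}
  V234: {{x2,x3}} {{x5,x6},{x2,x5,x6}}
  V1234: {{x2,x3}}
C dims 8,12,6,1; δ0: rk 6, SNF 1^6; δ1: rk 5, SNF 1^5; δ2: rk 1, SNF 1^1
Ȟ^0: (8−6)−0=2 ⇒ Z^2
Ȟ^1: (12−5)−6=1 ⇒ Z
Ȟ^2: (6−1)−5=0 ⇒ 0

Ȟ^0 = Z^2,  Ȟ^1 = Z,  Ȟ^2 = 0


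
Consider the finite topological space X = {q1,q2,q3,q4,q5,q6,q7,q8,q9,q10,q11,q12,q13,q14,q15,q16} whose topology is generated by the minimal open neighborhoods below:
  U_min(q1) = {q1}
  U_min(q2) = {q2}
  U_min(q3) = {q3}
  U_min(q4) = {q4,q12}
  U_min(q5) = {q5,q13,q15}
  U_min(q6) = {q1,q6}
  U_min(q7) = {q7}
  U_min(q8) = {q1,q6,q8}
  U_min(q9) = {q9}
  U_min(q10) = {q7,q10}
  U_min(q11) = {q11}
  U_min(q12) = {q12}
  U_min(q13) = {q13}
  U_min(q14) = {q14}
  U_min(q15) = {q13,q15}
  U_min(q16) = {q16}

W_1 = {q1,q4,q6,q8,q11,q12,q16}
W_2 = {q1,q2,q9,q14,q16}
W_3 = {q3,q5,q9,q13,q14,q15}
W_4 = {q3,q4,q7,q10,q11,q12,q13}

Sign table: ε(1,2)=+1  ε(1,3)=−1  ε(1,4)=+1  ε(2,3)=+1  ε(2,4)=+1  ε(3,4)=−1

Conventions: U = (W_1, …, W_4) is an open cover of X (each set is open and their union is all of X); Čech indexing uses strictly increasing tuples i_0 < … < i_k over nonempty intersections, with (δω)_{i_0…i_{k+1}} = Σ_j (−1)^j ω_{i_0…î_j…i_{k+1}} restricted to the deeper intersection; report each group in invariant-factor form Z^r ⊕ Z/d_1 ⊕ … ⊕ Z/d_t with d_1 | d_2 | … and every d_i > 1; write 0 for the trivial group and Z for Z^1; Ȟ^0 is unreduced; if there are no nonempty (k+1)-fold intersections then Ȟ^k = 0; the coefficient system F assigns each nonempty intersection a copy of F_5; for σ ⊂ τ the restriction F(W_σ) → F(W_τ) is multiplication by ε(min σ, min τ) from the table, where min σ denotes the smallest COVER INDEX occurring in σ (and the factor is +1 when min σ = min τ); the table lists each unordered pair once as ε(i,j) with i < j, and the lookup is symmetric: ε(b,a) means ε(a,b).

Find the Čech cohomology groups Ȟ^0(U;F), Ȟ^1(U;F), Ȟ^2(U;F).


intersection data:
  W12={q1,q16} W14={q4,q11,q12} W23={q9,q14} W34={q3,q13}
C dims 4,4; δ0: rk_F5 4
Ȟ^0 = (4 − 4) − 0 = 0, so Ȟ^0 ≅ 0
Ȟ^1 = (4 − 0) − 4 = 0, so Ȟ^1 ≅ 0
Ȟ^2 = (0 − 0) − 0 = 0, so Ȟ^2 ≅ 0

Ȟ^0(U;F) ≅ 0, Ȟ^1(U;F) ≅ 0, Ȟ^2(U;F) ≅ 0


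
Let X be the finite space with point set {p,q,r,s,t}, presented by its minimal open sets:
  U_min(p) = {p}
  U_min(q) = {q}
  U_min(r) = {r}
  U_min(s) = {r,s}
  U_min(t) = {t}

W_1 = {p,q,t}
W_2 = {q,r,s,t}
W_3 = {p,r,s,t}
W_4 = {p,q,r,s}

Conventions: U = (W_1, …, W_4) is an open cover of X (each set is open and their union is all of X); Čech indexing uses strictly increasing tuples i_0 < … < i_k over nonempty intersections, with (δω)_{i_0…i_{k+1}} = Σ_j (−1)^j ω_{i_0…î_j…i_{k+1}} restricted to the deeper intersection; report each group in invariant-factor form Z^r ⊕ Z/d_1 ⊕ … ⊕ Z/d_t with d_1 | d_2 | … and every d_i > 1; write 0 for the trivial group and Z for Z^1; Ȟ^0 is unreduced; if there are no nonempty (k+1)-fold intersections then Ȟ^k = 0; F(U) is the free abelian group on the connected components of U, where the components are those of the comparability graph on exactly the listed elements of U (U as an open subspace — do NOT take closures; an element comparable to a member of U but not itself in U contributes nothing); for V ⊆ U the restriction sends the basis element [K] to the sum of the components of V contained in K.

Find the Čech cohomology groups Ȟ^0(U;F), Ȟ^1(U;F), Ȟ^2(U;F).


nonempty overlaps:
  W12={q,t} W13={p,t} W14={p,q} W23={r,s,t} W24={q,r,s} W34={p,r,s}
  W123={t} W124={q} W134={p} W234={r,s}
components per intersection:
  W1: {p} {q} {t}
  W2: {q} {r,s} {t}
  W3: {p} {r,s} {t}
  W4: {p} {q} {r,s}
  W12: {q} {t}
  W13: {p} {t}
  W14: {p} {q}
  W23: {r,s} {t}
  W24: {q} {r,s}
  W34: {p} {r,s}
  W123: {t}
  W124: {q}
  W134: {p}
  W234: {r,s}
C dims 12,12,4; δ0: rk 8, SNF 1^8; δ1: rk 4, SNF 1^4
degree 0: 12−8−0 = 4 → Ȟ^0 ≅ Z^4
degree 1: 12−4−8 = 0 → Ȟ^1 ≅ 0
degree 2: 4−0−4 = 0 → Ȟ^2 ≅ 0

Ȟ^0(U;F) ≅ Z^4; Ȟ^1(U;F) ≅ 0; Ȟ^2(U;F) ≅ 0


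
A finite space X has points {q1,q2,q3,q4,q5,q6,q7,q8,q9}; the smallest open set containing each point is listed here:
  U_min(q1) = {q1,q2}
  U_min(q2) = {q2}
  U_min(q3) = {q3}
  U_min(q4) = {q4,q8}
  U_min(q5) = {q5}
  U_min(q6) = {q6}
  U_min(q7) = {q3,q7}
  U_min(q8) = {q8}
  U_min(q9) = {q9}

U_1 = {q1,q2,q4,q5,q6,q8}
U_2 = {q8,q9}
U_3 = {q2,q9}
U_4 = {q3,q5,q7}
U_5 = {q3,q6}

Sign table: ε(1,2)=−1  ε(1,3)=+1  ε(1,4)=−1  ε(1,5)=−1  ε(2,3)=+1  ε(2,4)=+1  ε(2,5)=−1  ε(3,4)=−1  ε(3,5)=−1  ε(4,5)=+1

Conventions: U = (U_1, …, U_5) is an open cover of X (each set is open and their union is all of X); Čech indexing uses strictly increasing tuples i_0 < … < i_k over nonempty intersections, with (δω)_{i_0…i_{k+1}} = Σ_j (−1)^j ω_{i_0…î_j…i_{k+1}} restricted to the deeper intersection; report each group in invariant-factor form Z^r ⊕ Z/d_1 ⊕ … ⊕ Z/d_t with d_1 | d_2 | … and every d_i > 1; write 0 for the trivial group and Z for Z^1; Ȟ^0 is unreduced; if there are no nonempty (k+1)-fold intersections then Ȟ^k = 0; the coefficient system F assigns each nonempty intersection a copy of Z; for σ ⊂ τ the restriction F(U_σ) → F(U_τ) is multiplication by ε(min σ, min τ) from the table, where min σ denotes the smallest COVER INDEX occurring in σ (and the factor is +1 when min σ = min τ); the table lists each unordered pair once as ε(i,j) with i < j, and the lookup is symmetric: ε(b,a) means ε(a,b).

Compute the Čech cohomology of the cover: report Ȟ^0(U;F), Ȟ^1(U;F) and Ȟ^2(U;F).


cover nerve:
  U12={q8} U13={q2} U14={q5} U15={q6} U23={q9} U45={q3}
C dims 5,6; δ0: rk 5, SNF 1^4·2
Ȟ^0: (5−5)−0=0 ⇒ 0
Ȟ^1: (6−0)−5=1 plus torsion [2] ⇒ Z ⊕ Z/2
Ȟ^2: (0−0)−0=0 ⇒ 0

Ȟ^0 ≅ 0; Ȟ^1 ≅ Z ⊕ Z/2; Ȟ^2 ≅ 0


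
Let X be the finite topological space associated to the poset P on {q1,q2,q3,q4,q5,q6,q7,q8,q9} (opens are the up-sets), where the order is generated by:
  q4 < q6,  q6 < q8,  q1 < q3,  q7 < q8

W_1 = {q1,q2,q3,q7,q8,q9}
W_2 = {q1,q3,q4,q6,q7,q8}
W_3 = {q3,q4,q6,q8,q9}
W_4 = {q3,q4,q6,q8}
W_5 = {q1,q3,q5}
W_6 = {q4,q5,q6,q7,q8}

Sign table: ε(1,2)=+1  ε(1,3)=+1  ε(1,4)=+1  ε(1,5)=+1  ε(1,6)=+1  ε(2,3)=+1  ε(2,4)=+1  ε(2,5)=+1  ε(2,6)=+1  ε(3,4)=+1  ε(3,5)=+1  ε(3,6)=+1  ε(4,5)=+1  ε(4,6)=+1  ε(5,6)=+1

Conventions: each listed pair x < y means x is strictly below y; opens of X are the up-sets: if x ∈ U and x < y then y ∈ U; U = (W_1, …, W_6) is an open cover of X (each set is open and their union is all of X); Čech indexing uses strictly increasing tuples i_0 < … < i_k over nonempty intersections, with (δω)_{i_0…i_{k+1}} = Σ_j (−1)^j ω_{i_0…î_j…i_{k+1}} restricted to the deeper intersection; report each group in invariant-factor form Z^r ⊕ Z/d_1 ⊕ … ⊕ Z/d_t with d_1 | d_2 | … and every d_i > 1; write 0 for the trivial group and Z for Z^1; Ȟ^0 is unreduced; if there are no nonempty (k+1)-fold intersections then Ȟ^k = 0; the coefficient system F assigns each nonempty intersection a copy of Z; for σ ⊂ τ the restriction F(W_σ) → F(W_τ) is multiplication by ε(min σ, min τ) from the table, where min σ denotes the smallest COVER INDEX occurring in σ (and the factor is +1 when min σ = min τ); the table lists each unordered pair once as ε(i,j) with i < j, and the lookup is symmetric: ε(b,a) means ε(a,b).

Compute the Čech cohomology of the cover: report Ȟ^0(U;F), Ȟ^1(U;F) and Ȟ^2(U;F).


Ȟ^0 ≅ Z, Ȟ^1 ≅ Z and Ȟ^2 ≅ 0

nerve simplices:
  W12={q1,q3,q7,q8} W13={q3,q8,q9} W14={q3,q8} W15={q1,q3} W16={q7,q8} W23={q3,q4,q6,q8} W24={q3,q4,q6,q8} W25={q1,q3} W26={q4,q6,q7,q8} W34={q3,q4,q6,q8} W35={q3} W36={q4,q6,q8} W45={q3} W46={q4,q6,q8} W56={q5}
  W123={q3,q8} W124={q3,q8} W125={q1,q3} W126={q7,q8} W134={q3,q8} W135={q3} W136={q8} W145={q3} W146={q8} W234={q3,q4,q6,q8} W235={q3} W236={q4,q6,q8} W245={q3} W246={q4,q6,q8} W345={q3} W346={q4,q6,q8}
  W1234={q3,q8} W1235={q3} W1236={q8} W1245={q3} W1246={q8} W1345={q3} W1346={q8} W2345={q3} W2346={q4,q6,q8}
  W12345={q3} W12346={q8}
C dims 6,15,16,9; δ0: rk 5, SNF 1^5; δ1: rk 9, SNF 1^9; δ2: rk 7, SNF 1^7
degree 0: 6−5−0 = 1 → Ȟ^0 ≅ Z
degree 1: 15−9−5 = 1 → Ȟ^1 ≅ Z
degree 2: 16−7−9 = 0 → Ȟ^2 ≅ 0


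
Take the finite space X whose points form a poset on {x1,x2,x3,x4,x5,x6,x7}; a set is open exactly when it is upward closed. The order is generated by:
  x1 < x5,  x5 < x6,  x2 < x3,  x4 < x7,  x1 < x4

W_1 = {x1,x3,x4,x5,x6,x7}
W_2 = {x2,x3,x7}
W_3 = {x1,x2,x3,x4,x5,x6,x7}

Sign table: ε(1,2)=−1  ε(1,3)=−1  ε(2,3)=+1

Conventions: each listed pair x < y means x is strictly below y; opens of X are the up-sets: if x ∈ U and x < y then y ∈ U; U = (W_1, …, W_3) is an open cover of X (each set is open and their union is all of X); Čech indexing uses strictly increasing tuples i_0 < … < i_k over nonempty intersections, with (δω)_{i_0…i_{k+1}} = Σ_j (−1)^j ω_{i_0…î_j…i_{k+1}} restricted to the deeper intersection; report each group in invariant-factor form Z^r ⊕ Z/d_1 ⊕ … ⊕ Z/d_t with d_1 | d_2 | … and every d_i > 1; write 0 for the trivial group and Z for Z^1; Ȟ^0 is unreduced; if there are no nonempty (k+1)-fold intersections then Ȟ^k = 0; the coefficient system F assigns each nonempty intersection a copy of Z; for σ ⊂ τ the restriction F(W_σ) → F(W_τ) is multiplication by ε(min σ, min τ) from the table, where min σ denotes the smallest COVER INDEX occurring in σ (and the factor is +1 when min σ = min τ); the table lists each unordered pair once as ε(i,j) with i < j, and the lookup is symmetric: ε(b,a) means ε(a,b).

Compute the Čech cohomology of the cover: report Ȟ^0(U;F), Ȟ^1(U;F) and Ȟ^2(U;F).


Ȟ^0 = Z, Ȟ^1 = 0, Ȟ^2 = 0

nerve of the cover:
  W12={x3,x7} W13={x1,x3,x4,x5,x6,x7} W23={x2,x3,x7}
  W123={x3,x7}
C dims 3,3,1; δ0: rk 2, SNF 1^2; δ1: rk 1, SNF 1^1
Ȟ^0 = (3 − 2) − 0 = 1, so Ȟ^0 ≅ Z
Ȟ^1 = (3 − 1) − 2 = 0, so Ȟ^1 ≅ 0
Ȟ^2 = (1 − 0) − 1 = 0, so Ȟ^2 ≅ 0


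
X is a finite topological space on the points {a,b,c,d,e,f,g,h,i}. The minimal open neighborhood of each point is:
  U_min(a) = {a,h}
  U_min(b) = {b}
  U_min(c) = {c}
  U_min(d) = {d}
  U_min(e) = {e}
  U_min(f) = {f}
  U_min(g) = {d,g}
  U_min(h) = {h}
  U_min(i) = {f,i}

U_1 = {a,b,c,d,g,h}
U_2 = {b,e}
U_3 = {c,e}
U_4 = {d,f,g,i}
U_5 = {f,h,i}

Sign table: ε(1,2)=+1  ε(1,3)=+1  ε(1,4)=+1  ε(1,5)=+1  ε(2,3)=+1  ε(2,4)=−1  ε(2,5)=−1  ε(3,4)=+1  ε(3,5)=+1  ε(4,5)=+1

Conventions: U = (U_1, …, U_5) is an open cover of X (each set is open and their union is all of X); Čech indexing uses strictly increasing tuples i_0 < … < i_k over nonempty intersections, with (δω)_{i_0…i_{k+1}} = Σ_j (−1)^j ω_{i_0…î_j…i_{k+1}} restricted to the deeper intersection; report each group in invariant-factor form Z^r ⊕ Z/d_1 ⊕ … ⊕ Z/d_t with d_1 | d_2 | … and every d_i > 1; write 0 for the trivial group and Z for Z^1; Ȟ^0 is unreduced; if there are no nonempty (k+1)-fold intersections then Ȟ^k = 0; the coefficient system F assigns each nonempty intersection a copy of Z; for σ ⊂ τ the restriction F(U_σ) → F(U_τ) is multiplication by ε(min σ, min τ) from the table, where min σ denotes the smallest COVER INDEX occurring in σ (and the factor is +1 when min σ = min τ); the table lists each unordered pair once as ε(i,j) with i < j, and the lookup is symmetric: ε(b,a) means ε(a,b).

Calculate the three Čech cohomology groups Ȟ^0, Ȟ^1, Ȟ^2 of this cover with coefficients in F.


nerve of the cover:
  U12={b} U13={c} U14={d,g} U15={h} U23={e} U45={f,i}
C dims 5,6; δ0: rk 4, SNF 1^4
Ȟ^0 = (5 − 4) − 0 = 1, so Ȟ^0 ≅ Z
Ȟ^1 = (6 − 0) − 4 = 2, so Ȟ^1 ≅ Z^2
Ȟ^2 = (0 − 0) − 0 = 0, so Ȟ^2 ≅ 0

Ȟ^0(U;F) ≅ Z; Ȟ^1(U;F) ≅ Z^2; Ȟ^2(U;F) ≅ 0


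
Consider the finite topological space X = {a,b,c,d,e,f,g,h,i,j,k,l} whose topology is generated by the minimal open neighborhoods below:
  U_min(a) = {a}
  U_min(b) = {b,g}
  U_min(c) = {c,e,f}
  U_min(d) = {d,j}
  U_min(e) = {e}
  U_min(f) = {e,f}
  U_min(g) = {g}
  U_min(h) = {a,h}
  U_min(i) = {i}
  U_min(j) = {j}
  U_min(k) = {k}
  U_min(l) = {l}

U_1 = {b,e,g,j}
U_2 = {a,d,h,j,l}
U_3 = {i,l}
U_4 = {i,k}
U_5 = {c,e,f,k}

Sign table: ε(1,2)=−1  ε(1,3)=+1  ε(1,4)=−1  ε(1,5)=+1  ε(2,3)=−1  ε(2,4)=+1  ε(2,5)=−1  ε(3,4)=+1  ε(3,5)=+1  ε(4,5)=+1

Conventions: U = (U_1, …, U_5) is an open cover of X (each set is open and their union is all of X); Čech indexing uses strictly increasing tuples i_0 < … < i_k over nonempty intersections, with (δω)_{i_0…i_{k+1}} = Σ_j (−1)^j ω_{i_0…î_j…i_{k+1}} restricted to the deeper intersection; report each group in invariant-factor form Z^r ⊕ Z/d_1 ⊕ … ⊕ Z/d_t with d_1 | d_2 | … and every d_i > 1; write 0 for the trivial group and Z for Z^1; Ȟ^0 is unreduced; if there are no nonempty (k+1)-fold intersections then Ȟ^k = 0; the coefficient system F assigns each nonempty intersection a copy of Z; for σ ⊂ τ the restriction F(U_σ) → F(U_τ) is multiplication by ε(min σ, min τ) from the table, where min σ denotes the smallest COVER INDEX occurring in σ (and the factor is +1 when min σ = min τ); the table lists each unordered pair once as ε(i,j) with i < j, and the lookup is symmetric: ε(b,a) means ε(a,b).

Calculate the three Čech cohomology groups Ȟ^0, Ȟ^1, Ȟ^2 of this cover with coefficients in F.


Ȟ^0 = Z; Ȟ^1 = Z; Ȟ^2 = 0

nerve simplices:
  U12={j} U15={e} U23={l} U34={i} U45={k}
C dims 5,5; δ0: rk 4, SNF 1^4
degree 0: 5−4−0 = 1 → Ȟ^0 ≅ Z
degree 1: 5−0−4 = 1 → Ȟ^1 ≅ Z
degree 2: 0−0−0 = 0 → Ȟ^2 ≅ 0


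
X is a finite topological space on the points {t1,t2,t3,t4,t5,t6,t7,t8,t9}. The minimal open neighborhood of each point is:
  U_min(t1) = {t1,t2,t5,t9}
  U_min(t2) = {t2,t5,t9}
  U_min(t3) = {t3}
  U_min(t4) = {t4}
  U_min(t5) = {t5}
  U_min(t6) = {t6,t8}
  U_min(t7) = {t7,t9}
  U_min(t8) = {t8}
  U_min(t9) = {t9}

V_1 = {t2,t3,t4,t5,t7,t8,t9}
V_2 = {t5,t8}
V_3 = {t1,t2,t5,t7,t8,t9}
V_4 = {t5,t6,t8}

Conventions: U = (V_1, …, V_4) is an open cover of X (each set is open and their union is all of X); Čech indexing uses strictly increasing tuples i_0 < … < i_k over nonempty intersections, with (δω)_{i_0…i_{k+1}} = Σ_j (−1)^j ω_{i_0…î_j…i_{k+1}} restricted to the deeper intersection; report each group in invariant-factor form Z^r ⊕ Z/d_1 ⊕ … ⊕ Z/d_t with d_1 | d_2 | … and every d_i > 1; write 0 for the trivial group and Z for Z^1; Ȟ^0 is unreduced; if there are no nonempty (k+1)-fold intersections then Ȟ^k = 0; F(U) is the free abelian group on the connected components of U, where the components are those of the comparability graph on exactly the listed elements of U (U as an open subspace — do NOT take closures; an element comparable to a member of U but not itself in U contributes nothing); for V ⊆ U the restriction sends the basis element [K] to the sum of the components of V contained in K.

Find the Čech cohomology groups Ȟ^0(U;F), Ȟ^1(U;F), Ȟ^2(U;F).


Ȟ^0(U;F) ≅ Z^4, Ȟ^1(U;F) ≅ 0 and Ȟ^2(U;F) ≅ 0

nerve simplices:
  V12={t5,t8} V13={t2,t5,t7,t8,t9} V14={t5,t8} V23={t5,t8} V24={t5,t8} V34={t5,t8}
  V123={t5,t8} V124={t5,t8} V134={t5,t8} V234={t5,t8}
  V1234={t5,t8}
components per intersection:
  V1: {t2,t5,t7,t9} {t3} {t4} {t8}
  V2: {t5} {t8}
  V3: {t1,t2,t5,t7,t9} {t8}
  V4: {t5} {t6,t8}
  V12: {t5} {t8}
  V13: {t2,t5,t7,t9} {t8}
  V14: {t5} {t8}
  V23: {t5} {t8}
  V24: {t5} {t8}
  V34: {t5} {t8}
  V123: {t5} {t8}
  V124: {t5} {t8}
  V134: {t5} {t8}
  V234: {t5} {t8}
  V1234: {t5} {t8}
C dims 10,12,8,2; δ0: rk 6, SNF 1^6; δ1: rk 6, SNF 1^6; δ2: rk 2, SNF 1^2
degree 0: 10−6−0 = 4 → Ȟ^0 ≅ Z^4
degree 1: 12−6−6 = 0 → Ȟ^1 ≅ 0
degree 2: 8−2−6 = 0 → Ȟ^2 ≅ 0


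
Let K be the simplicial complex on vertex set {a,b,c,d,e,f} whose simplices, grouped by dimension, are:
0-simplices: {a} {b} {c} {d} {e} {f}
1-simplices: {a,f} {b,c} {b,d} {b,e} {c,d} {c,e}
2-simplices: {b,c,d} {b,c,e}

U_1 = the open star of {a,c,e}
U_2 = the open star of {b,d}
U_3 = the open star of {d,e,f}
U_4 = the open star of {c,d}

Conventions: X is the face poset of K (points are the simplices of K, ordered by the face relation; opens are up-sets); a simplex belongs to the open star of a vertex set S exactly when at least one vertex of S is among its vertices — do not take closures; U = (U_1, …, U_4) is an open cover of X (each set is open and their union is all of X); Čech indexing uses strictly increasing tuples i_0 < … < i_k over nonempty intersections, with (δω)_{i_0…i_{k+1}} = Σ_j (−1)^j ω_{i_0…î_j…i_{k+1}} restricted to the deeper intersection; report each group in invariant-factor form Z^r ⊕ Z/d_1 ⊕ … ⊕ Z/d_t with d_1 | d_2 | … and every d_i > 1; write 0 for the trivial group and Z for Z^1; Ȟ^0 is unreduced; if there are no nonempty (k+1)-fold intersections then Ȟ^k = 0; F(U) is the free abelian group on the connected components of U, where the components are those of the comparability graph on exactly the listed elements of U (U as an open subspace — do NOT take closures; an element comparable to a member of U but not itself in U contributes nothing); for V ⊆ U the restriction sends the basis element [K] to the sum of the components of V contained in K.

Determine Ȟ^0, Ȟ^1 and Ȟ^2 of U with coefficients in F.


nerve of the cover:
  U1={{a},{c},{e},{a,f},{b,c},{b,e},{c,d},{c,e},{b,c,d},{b,c,e}} U2={{b},{d},{b,c},{b,d},{b,e},{c,d},{b,c,d},{b,c,e}} U3={{d},{e},{f},{a,f},{b,d},{b,e},{c,d},{c,e},{b,c,d},{b,c,e}} U4={{c},{d},{b,c},{b,d},{c,d},{c,e},{b,c,d},{b,c,e}}
  U12={{b,c},{b,e},{c,d},{b,c,d},{b,c,e}} U13={{e},{a,f},{b,e},{c,d},{c,e},{b,c,d},{b,c,e}} U14={{c},{b,c},{c,d},{c,e},{b,c,d},{b,c,e}} U23={{d},{b,d},{b,e},{c,d},{b,c,d},{b,c,e}} U24={{d},{b,c},{b,d},{c,d},{b,c,d},{b,c,e}} U34={{d},{b,d},{c,d},{c,e},{b,c,d},{b,c,e}}
  U123={{b,e},{c,d},{b,c,d},{b,c,e}} U124={{b,c},{c,d},{b,c,d},{b,c,e}} U134={{c,d},{c,e},{b,c,d},{b,c,e}} U234={{d},{b,d},{c,d},{b,c,d},{b,c,e}}
  U1234={{c,d},{b,c,d},{b,c,e}}
components per intersection:
  U1: {{a},{a,f}} {{c},{e},{b,c},{b,e},{c,d},{c,e},{b,c,d},{b,c,e}}
  U2: {{b},{d},{b,c},{b,d},{b,e},{c,d},{b,c,d},{b,c,e}}
  U3: {{d},{b,d},{c,d},{b,c,d}} {{e},{b,e},{c,e},{b,c,e}} {{f},{a,f}}
  U4: {{c},{d},{b,c},{b,d},{c,d},{c,e},{b,c,d},{b,c,e}}
  U12: {{b,c},{b,e},{c,d},{b,c,d},{b,c,e}}
  U13: {{e},{b,e},{c,e},{b,c,e}} {{a,f}} {{c,d},{b,c,d}}
  U14: {{c},{b,c},{c,d},{c,e},{b,c,d},{b,c,e}}
  U23: {{d},{b,d},{c,d},{b,c,d}} {{b,e},{b,c,e}}
  U24: {{d},{b,c},{b,d},{c,d},{b,c,d},{b,c,e}}
  U34: {{d},{b,d},{c,d},{b,c,d}} {{c,e},{b,c,e}}
  U123: {{b,e},{b,c,e}} {{c,d},{b,c,d}}
  U124: {{b,c},{c,d},{b,c,d},{b,c,e}}
  U134: {{c,d},{b,c,d}} {{c,e},{b,c,e}}
  U234: {{d},{b,d},{c,d},{b,c,d}} {{b,c,e}}
  U1234: {{c,d},{b,c,d}} {{b,c,e}}
C dims 7,10,7,2; δ0: rk 5, SNF 1^5; δ1: rk 5, SNF 1^5; δ2: rk 2, SNF 1^2
Ȟ^0 = (7 − 5) − 0 = 2, so Ȟ^0 ≅ Z^2
Ȟ^1 = (10 − 5) − 5 = 0, so Ȟ^1 ≅ 0
Ȟ^2 = (7 − 2) − 5 = 0, so Ȟ^2 ≅ 0

Ȟ^0 ≅ Z^2; Ȟ^1 ≅ 0; Ȟ^2 ≅ 0


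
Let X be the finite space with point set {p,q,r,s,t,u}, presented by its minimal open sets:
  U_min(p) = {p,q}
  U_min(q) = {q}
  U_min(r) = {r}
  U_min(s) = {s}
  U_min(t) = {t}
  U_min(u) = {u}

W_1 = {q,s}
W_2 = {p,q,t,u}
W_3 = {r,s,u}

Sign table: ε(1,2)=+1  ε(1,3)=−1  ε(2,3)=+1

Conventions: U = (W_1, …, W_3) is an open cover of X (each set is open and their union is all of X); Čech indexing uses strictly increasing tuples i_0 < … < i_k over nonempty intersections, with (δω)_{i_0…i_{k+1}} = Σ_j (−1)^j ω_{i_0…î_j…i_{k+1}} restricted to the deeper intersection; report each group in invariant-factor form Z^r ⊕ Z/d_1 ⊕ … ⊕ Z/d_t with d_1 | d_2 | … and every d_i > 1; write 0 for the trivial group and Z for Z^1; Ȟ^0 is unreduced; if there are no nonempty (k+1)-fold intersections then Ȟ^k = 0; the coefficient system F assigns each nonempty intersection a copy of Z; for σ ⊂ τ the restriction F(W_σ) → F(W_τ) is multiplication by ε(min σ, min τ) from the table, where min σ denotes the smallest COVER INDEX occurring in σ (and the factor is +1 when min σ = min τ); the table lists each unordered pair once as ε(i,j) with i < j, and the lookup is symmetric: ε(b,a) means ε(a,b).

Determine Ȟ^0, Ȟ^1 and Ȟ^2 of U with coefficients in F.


nerve of the cover:
  W12={q} W13={s} W23={u}
C dims 3,3; δ0: rk 3, SNF 1^2·2
Ȟ^0 = (3 − 3) − 0 = 0, so Ȟ^0 ≅ 0
Ȟ^1 = (3 − 0) − 3 = 0 plus torsion [2], so Ȟ^1 ≅ Z/2
Ȟ^2 = (0 − 0) − 0 = 0, so Ȟ^2 ≅ 0

Ȟ^0 ≅ 0,  Ȟ^1 ≅ Z/2,  Ȟ^2 ≅ 0


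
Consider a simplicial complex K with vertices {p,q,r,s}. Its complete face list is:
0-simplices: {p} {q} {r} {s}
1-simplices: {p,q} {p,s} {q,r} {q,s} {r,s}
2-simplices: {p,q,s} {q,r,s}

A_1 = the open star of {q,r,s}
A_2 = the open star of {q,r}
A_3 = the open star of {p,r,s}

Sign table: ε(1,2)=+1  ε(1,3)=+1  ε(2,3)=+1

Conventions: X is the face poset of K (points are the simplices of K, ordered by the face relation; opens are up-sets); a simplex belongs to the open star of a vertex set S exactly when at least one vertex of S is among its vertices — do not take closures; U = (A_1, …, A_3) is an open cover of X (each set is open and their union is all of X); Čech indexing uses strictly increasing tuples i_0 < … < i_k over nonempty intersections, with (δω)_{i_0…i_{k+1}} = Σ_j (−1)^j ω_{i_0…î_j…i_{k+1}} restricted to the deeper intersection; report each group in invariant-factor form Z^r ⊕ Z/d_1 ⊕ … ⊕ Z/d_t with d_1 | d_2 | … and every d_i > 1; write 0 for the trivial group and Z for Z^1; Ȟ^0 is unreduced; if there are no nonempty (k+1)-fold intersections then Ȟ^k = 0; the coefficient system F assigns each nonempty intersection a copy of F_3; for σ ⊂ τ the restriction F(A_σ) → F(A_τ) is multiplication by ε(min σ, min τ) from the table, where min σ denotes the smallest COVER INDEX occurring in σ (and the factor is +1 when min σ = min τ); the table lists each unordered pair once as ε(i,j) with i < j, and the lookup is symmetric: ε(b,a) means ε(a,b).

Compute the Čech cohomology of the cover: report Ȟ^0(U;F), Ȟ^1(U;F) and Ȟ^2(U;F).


cover nerve:
  A1={{q},{r},{s},{p,q},{p,s},{q,r},{q,s},{r,s},{p,q,s},{q,r,s}} A2={{q},{r},{p,q},{q,r},{q,s},{r,s},{p,q,s},{q,r,s}} A3={{p},{r},{s},{p,q},{p,s},{q,r},{q,s},{r,s},{p,q,s},{q,r,s}}
  A12={{q},{r},{p,q},{q,r},{q,s},{r,s},{p,q,s},{q,r,s}} A13={{r},{s},{p,q},{p,s},{q,r},{q,s},{r,s},{p,q,s},{q,r,s}} A23={{r},{p,q},{q,r},{q,s},{r,s},{p,q,s},{q,r,s}}
  A123={{r},{p,q},{q,r},{q,s},{r,s},{p,q,s},{q,r,s}}
C dims 3,3,1; δ0: rk_F3 2; δ1: rk_F3 1
Ȟ^0: (3−2)−0=1 ⇒ Z/3
Ȟ^1: (3−1)−2=0 ⇒ 0
Ȟ^2: (1−0)−1=0 ⇒ 0

Ȟ^0(U;F) ≅ Z/3,  Ȟ^1(U;F) ≅ 0,  Ȟ^2(U;F) ≅ 0


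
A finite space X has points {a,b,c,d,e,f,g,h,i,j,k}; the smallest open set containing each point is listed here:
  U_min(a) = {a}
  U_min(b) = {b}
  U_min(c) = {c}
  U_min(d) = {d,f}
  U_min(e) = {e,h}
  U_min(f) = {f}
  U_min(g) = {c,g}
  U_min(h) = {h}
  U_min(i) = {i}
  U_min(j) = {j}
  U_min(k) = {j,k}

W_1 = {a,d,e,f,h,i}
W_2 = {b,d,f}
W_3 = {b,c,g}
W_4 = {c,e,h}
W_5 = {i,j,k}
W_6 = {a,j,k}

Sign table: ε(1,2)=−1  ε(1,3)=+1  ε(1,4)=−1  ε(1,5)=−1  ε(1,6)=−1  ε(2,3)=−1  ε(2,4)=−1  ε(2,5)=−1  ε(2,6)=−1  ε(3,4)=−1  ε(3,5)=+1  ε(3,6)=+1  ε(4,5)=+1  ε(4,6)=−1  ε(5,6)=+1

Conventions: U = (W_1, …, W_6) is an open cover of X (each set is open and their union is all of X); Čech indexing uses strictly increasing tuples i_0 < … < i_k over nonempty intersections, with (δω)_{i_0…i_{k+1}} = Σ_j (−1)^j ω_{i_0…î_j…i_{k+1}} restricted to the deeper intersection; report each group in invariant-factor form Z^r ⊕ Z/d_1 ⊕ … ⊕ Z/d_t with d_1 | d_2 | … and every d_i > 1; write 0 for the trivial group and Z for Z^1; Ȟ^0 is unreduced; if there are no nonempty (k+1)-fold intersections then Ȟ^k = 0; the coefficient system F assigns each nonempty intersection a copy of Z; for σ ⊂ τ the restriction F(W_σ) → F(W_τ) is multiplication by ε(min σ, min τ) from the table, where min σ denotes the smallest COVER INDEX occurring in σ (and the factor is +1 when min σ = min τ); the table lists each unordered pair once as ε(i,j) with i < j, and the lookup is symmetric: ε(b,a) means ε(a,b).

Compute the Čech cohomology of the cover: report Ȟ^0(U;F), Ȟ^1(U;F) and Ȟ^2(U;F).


Ȟ^0(U;F) ≅ Z, Ȟ^1(U;F) ≅ Z^2 and Ȟ^2(U;F) ≅ 0

nonempty intersections:
  W12={d,f} W14={e,h} W15={i} W16={a} W23={b} W34={c} W56={j,k}
C dims 6,7; δ0: rk 5, SNF 1^5
Ȟ^0: (6−5)−0=1 ⇒ Z
Ȟ^1: (7−0)−5=2 ⇒ Z^2
Ȟ^2: (0−0)−0=0 ⇒ 0


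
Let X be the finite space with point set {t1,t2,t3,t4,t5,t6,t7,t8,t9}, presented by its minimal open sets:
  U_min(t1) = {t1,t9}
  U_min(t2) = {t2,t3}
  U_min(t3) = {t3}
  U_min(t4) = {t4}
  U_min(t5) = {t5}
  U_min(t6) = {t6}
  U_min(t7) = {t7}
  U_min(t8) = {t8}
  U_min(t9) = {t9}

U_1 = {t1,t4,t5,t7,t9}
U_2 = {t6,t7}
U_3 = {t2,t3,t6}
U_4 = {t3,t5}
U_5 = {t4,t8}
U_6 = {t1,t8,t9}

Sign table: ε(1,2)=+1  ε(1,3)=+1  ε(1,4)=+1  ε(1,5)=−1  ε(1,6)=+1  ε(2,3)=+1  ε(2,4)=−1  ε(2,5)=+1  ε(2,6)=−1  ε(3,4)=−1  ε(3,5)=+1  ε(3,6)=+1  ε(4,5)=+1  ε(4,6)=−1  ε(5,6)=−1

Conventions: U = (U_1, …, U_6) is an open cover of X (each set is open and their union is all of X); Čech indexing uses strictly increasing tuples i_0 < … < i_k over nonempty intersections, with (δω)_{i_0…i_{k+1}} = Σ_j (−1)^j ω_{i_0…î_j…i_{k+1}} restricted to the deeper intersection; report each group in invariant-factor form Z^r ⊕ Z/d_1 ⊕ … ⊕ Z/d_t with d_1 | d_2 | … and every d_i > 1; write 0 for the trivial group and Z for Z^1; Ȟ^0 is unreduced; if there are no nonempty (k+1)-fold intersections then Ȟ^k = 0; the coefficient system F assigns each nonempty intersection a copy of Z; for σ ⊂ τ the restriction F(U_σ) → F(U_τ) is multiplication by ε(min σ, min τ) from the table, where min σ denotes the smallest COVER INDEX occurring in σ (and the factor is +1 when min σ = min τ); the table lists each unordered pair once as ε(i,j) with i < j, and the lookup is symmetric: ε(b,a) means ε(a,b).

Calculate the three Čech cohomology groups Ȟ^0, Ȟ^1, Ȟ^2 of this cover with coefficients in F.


intersection data:
  U12={t7} U14={t5} U15={t4} U16={t1,t9} U23={t6} U34={t3} U56={t8}
C dims 6,7; δ0: rk 6, SNF 1^5·2
Ȟ^0 = (6 − 6) − 0 = 0, so Ȟ^0 ≅ 0
Ȟ^1 = (7 − 0) − 6 = 1 plus torsion [2], so Ȟ^1 ≅ Z ⊕ Z/2
Ȟ^2 = (0 − 0) − 0 = 0, so Ȟ^2 ≅ 0

Ȟ^0(U;F) ≅ 0; Ȟ^1(U;F) ≅ Z ⊕ Z/2; Ȟ^2(U;F) ≅ 0


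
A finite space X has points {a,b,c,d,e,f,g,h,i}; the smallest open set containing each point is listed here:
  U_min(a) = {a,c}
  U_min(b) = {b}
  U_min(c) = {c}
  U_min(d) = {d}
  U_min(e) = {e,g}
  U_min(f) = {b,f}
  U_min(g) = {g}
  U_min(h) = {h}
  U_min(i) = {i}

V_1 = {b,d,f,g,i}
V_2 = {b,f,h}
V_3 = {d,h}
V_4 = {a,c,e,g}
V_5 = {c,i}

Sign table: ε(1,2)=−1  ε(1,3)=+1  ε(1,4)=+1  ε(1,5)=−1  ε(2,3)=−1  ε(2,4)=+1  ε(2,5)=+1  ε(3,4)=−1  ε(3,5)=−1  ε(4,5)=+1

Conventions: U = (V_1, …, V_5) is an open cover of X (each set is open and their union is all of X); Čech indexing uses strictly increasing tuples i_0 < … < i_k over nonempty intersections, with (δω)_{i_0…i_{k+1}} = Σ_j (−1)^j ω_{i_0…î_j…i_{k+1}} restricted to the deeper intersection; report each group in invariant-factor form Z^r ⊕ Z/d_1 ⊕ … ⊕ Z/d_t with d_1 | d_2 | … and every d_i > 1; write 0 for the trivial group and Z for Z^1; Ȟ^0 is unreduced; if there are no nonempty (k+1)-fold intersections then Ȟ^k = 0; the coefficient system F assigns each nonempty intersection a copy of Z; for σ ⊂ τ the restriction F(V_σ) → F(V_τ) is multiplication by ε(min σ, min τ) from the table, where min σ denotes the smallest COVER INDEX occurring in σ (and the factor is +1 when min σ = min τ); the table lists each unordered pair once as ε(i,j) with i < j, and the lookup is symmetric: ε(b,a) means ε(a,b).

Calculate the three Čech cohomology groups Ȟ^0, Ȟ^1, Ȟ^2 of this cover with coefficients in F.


intersection data:
  V12={b,f} V13={d} V14={g} V15={i} V23={h} V45={c}
C dims 5,6; δ0: rk 5, SNF 1^4·2
Ȟ^0 = (5 − 5) − 0 = 0, so Ȟ^0 ≅ 0
Ȟ^1 = (6 − 0) − 5 = 1 plus torsion [2], so Ȟ^1 ≅ Z ⊕ Z/2
Ȟ^2 = (0 − 0) − 0 = 0, so Ȟ^2 ≅ 0

Ȟ^0 = 0,  Ȟ^1 = Z ⊕ Z/2,  Ȟ^2 = 0


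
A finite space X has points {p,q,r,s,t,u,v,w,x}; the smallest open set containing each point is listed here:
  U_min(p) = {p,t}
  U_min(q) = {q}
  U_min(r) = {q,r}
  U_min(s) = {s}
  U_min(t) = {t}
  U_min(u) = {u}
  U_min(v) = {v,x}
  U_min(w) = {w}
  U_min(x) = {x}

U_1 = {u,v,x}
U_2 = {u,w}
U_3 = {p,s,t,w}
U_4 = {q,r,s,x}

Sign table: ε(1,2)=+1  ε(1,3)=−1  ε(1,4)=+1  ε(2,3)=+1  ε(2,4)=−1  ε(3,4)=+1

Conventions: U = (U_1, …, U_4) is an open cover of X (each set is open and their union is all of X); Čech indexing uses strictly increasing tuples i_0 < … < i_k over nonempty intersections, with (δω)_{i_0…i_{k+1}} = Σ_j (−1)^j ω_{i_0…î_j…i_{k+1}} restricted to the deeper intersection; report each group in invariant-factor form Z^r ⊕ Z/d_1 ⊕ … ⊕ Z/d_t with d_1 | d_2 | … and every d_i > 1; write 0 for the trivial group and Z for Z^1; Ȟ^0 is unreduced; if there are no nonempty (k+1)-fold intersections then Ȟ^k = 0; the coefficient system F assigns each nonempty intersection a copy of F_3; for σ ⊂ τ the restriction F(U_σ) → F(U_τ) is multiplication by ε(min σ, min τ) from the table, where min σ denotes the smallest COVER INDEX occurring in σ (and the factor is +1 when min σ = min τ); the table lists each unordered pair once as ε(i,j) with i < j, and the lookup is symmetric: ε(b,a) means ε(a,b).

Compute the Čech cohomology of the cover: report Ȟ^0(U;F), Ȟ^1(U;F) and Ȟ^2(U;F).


Ȟ^0 ≅ Z/3, Ȟ^1 ≅ Z/3 and Ȟ^2 ≅ 0

nerve of the cover:
  U12={u} U14={x} U23={w} U34={s}
C dims 4,4; δ0: rk_F3 3
Ȟ^0 = (4 − 3) − 0 = 1, so Ȟ^0 ≅ Z/3
Ȟ^1 = (4 − 0) − 3 = 1, so Ȟ^1 ≅ Z/3
Ȟ^2 = (0 − 0) − 0 = 0, so Ȟ^2 ≅ 0
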